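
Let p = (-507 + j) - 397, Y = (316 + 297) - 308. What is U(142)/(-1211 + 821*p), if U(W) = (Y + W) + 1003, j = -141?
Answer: -725/429578 ≈ -0.0016877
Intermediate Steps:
Y = 305 (Y = 613 - 308 = 305)
p = -1045 (p = (-507 - 141) - 397 = -648 - 397 = -1045)
U(W) = 1308 + W (U(W) = (305 + W) + 1003 = 1308 + W)
U(142)/(-1211 + 821*p) = (1308 + 142)/(-1211 + 821*(-1045)) = 1450/(-1211 - 857945) = 1450/(-859156) = 1450*(-1/859156) = -725/429578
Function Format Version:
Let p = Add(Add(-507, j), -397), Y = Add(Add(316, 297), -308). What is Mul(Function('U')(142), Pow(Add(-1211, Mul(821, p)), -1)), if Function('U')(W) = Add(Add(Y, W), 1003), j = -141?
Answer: Rational(-725, 429578) ≈ -0.0016877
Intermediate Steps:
Y = 305 (Y = Add(613, -308) = 305)
p = -1045 (p = Add(Add(-507, -141), -397) = Add(-648, -397) = -1045)
Function('U')(W) = Add(1308, W) (Function('U')(W) = Add(Add(305, W), 1003) = Add(1308, W))
Mul(Function('U')(142), Pow(Add(-1211, Mul(821, p)), -1)) = Mul(Add(1308, 142), Pow(Add(-1211, Mul(821, -1045)), -1)) = Mul(1450, Pow(Add(-1211, -857945), -1)) = Mul(1450, Pow(-859156, -1)) = Mul(1450, Rational(-1, 859156)) = Rational(-725, 429578)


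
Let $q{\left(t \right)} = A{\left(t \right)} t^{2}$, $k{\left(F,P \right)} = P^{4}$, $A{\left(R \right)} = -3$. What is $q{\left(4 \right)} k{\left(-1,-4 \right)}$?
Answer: $-12288$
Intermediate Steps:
$q{\left(t \right)} = - 3 t^{2}$
$q{\left(4 \right)} k{\left(-1,-4 \right)} = - 3 \cdot 4^{2} \left(-4\right)^{4} = \left(-3\right) 16 \cdot 256 = \left(-48\right) 256 = -12288$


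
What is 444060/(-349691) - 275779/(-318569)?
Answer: -45026315851/111400712179 ≈ -0.40418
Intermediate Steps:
444060/(-349691) - 275779/(-318569) = 444060*(-1/349691) - 275779*(-1/318569) = -444060/349691 + 275779/318569 = -45026315851/111400712179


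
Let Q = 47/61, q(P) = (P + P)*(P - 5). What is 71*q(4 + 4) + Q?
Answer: 207935/61 ≈ 3408.8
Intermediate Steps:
q(P) = 2*P*(-5 + P) (q(P) = (2*P)*(-5 + P) = 2*P*(-5 + P))
Q = 47/61 (Q = 47*(1/61) = 47/61 ≈ 0.77049)
71*q(4 + 4) + Q = 71*(2*(4 + 4)*(-5 + (4 + 4))) + 47/61 = 71*(2*8*(-5 + 8)) + 47/61 = 71*(2*8*3) + 47/61 = 71*48 + 47/61 = 3408 + 47/61 = 207935/61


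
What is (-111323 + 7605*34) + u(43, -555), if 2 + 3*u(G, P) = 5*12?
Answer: 441799/3 ≈ 1.4727e+5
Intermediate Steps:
u(G, P) = 58/3 (u(G, P) = -2/3 + (5*12)/3 = -2/3 + (1/3)*60 = -2/3 + 20 = 58/3)
(-111323 + 7605*34) + u(43, -555) = (-111323 + 7605*34) + 58/3 = (-111323 + 258570) + 58/3 = 147247 + 58/3 = 441799/3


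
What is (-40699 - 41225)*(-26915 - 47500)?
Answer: 6096374460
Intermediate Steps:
(-40699 - 41225)*(-26915 - 47500) = -81924*(-74415) = 6096374460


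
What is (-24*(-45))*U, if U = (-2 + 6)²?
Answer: 17280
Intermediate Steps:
U = 16 (U = 4² = 16)
(-24*(-45))*U = -24*(-45)*16 = 1080*16 = 17280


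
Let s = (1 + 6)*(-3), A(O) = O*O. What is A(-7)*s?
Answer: -1029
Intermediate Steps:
A(O) = O²
s = -21 (s = 7*(-3) = -21)
A(-7)*s = (-7)²*(-21) = 49*(-21) = -1029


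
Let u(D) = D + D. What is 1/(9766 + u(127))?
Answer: 1/10020 ≈ 9.9800e-5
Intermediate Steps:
u(D) = 2*D
1/(9766 + u(127)) = 1/(9766 + 2*127) = 1/(9766 + 254) = 1/10020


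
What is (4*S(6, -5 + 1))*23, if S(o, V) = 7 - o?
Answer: 92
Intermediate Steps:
(4*S(6, -5 + 1))*23 = (4*(7 - 1*6))*23 = (4*(7 - 6))*23 = (4*1)*23 = 4*23 = 92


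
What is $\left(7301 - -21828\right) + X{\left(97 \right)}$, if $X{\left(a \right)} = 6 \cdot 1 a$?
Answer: $29711$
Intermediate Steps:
$X{\left(a \right)} = 6 a$
$\left(7301 - -21828\right) + X{\left(97 \right)} = \left(7301 - -21828\right) + 6 \cdot 97 = \left(7301 + 21828\right) + 582 = 29129 + 582 = 29711$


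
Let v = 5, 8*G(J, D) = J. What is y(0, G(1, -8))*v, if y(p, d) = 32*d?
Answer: 20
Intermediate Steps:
G(J, D) = J/8
y(0, G(1, -8))*v = (32*((⅛)*1))*5 = (32*(⅛))*5 = 4*5 = 20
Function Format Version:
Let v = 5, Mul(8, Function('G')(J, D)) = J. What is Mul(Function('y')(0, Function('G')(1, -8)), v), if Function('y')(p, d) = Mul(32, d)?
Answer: 20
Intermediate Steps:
Function('G')(J, D) = Mul(Rational(1, 8), J)
Mul(Function('y')(0, Function('G')(1, -8)), v) = Mul(Mul(32, Mul(Rational(1, 8), 1)), 5) = Mul(Mul(32, Rational(1, 8)), 5) = Mul(4, 5) = 20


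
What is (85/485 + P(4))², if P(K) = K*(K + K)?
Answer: 9740641/9409 ≈ 1035.2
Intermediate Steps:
P(K) = 2*K² (P(K) = K*(2*K) = 2*K²)
(85/485 + P(4))² = (85/485 + 2*4²)² = (85*(1/485) + 2*16)² = (17/97 + 32)² = (3121/97)² = 9740641/9409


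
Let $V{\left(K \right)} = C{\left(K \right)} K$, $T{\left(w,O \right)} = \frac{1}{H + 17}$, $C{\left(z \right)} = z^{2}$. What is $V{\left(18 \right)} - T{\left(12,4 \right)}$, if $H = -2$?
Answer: $\frac{87479}{15} \approx 5831.9$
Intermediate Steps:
$T{\left(w,O \right)} = \frac{1}{15}$ ($T{\left(w,O \right)} = \frac{1}{-2 + 17} = \frac{1}{15}$)
$V{\left(K \right)} = K^{3}$ ($V{\left(K \right)} = K^{2} K = K^{3}$)
$V{\left(18 \right)} - T{\left(12,4 \right)} = 18^{3} - \frac{1}{15} = 5832 - \frac{1}{15} = \frac{87479}{15}$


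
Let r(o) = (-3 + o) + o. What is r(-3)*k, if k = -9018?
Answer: 81162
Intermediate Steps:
r(o) = -3 + 2*o
r(-3)*k = (-3 + 2*(-3))*(-9018) = (-3 - 6)*(-9018) = -9*(-9018) = 81162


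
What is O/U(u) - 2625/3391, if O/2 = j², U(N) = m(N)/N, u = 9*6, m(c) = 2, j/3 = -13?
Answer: 278513769/3391 ≈ 82133.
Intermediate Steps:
j = -39 (j = 3*(-13) = -39)
u = 54
U(N) = 2/N
O = 3042 (O = 2*(-39)² = 2*1521 = 3042)
O/U(u) - 2625/3391 = 3042/((2/54)) - 2625/3391 = 3042/((2*(1/54))) - 2625*1/3391 = 3042/(1/27) - 2625/3391 = 3042*27 - 2625/3391 = 82134 - 2625/3391 = 278513769/3391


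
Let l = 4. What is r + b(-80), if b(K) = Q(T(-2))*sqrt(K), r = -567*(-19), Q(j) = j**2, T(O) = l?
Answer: 10773 + 64*I*sqrt(5) ≈ 10773.0 + 143.11*I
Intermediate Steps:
T(O) = 4
r = 10773
b(K) = 16*sqrt(K) (b(K) = 4**2*sqrt(K) = 16*sqrt(K))
r + b(-80) = 10773 + 16*sqrt(-80) = 10773 + 16*(4*I*sqrt(5)) = 10773 + 64*I*sqrt(5)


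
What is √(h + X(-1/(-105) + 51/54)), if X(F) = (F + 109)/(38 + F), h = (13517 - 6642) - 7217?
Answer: I*√204273173291/24541 ≈ 18.417*I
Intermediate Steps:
h = -342 (h = 6875 - 7217 = -342)
X(F) = (109 + F)/(38 + F)
√(h + X(-1/(-105) + 51/54)) = √(-342 + (109 + (-1/(-105) + 51/54))/(38 + (-1/(-105) + 51/54))) = √(-342 + (109 + (-1*(-1/105) + 51*(1/54)))/(38 + (-1*(-1/105) + 51*(1/54)))) = √(-342 + (109 + (1/105 + 17/18))/(38 + (1/105 + 17/18))) = √(-342 + (109 + 601/630)/(38 + 601/630)) = √(-342 + (69271/630)/(24541/630)) = √(-342 + (630/24541)*(69271/630)) = √(-342 + 69271/24541) = √(-8323751/24541) = I*√204273173291/24541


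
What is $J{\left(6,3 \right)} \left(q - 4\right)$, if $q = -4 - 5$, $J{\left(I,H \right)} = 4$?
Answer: $-52$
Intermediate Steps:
$q = -9$
$J{\left(6,3 \right)} \left(q - 4\right) = 4 \left(-9 - 4\right) = 4 \left(-13\right) = -52$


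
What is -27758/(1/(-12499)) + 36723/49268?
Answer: 17093396755579/49268 ≈ 3.4695e+8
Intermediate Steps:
-27758/(1/(-12499)) + 36723/49268 = -27758/(-1/12499) + 36723*(1/49268) = -27758*(-12499) + 36723/49268 = 346947242 + 36723/49268 = 17093396755579/49268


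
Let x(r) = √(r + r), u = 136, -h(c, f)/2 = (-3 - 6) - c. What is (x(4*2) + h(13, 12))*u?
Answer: 6528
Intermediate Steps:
h(c, f) = 18 + 2*c (h(c, f) = -2*((-3 - 6) - c) = -2*(-9 - c) = 18 + 2*c)
x(r) = √2*√r (x(r) = √(2*r) = √2*√r)
(x(4*2) + h(13, 12))*u = (√2*√(4*2) + (18 + 2*13))*136 = (√2*√8 + (18 + 26))*136 = (√2*(2*√2) + 44)*136 = (4 + 44)*136 = 48*136 = 6528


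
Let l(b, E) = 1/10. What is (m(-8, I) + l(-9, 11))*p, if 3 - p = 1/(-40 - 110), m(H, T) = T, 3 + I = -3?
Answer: -26609/1500 ≈ -17.739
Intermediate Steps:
I = -6 (I = -3 - 3 = -6)
l(b, E) = ⅒
p = 451/150 (p = 3 - 1/(-40 - 110) = 3 - 1/(-150) = 3 - 1*(-1/150) = 3 + 1/150 = 451/150 ≈ 3.0067)
(m(-8, I) + l(-9, 11))*p = (-6 + ⅒)*(451/150) = -59/10*451/150 = -26609/1500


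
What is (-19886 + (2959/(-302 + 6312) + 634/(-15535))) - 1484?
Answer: -79807014871/3734614 ≈ -21370.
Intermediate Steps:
(-19886 + (2959/(-302 + 6312) + 634/(-15535))) - 1484 = (-19886 + (2959/6010 + 634*(-1/15535))) - 1484 = (-19886 + (2959*(1/6010) - 634/15535)) - 1484 = (-19886 + (2959/6010 - 634/15535)) - 1484 = (-19886 + 1686309/3734614) - 1484 = -74264847695/3734614 - 1484 = -79807014871/3734614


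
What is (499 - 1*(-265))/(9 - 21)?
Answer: -191/3 ≈ -63.667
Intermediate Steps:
(499 - 1*(-265))/(9 - 21) = (499 + 265)/(-12) = 764*(-1/12) = -191/3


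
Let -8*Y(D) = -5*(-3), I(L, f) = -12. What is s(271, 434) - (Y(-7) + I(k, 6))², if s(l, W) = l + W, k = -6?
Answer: 32799/64 ≈ 512.48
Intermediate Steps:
Y(D) = -15/8 (Y(D) = -(-5)*(-3)/8 = -⅛*15 = -15/8)
s(l, W) = W + l
s(271, 434) - (Y(-7) + I(k, 6))² = (434 + 271) - (-15/8 - 12)² = 705 - (-111/8)² = 705 - 1*12321/64 = 705 - 12321/64 = 32799/64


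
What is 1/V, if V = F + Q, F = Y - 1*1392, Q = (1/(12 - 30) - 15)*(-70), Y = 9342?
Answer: 9/81035 ≈ 0.00011106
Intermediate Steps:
Q = 9485/9 (Q = (1/(-18) - 15)*(-70) = (-1/18 - 15)*(-70) = -271/18*(-70) = 9485/9 ≈ 1053.9)
F = 7950 (F = 9342 - 1*1392 = 9342 - 1392 = 7950)
V = 81035/9 (V = 7950 + 9485/9 = 81035/9 ≈ 9003.9)
1/V = 1/(81035/9) = 9/81035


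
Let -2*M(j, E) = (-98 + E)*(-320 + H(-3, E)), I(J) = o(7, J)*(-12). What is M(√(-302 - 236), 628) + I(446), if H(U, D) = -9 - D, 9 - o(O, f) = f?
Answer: 258849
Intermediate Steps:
o(O, f) = 9 - f
I(J) = -108 + 12*J (I(J) = (9 - J)*(-12) = -108 + 12*J)
M(j, E) = -(-329 - E)*(-98 + E)/2 (M(j, E) = -(-98 + E)*(-320 + (-9 - E))/2 = -(-98 + E)*(-329 - E)/2 = -(-329 - E)*(-98 + E)/2)
M(√(-302 - 236), 628) + I(446) = (-16121 + (½)*628² + (231/2)*628) + (-108 + 12*446) = (-16121 + (½)*394384 + 72534) + (-108 + 5352) = (-16121 + 197192 + 72534) + 5244 = 253605 + 5244 = 258849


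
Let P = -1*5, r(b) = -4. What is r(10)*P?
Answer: 20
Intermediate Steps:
P = -5
r(10)*P = -4*(-5) = 20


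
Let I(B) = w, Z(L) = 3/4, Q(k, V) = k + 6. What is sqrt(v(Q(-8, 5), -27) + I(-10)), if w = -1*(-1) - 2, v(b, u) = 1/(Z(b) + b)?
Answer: 3*I*sqrt(5)/5 ≈ 1.3416*I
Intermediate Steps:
Q(k, V) = 6 + k
Z(L) = 3/4 (Z(L) = 3*(1/4) = 3/4)
v(b, u) = 1/(3/4 + b)
w = -1 (w = 1 - 2 = -1)
I(B) = -1
sqrt(v(Q(-8, 5), -27) + I(-10)) = sqrt(4/(3 + 4*(6 - 8)) - 1) = sqrt(4/(3 + 4*(-2)) - 1) = sqrt(4/(3 - 8) - 1) = sqrt(4/(-5) - 1) = sqrt(4*(-1/5) - 1) = sqrt(-4/5 - 1) = sqrt(-9/5) = 3*I*sqrt(5)/5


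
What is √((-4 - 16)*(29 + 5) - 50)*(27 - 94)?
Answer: -67*I*√730 ≈ -1810.2*I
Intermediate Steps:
√((-4 - 16)*(29 + 5) - 50)*(27 - 94) = √(-20*34 - 50)*(-67) = √(-680 - 50)*(-67) = √(-730)*(-67) = (I*√730)*(-67) = -67*I*√730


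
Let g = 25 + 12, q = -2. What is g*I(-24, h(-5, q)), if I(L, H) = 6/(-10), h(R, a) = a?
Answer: -111/5 ≈ -22.200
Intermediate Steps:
I(L, H) = -3/5 (I(L, H) = 6*(-1/10) = -3/5)
g = 37
g*I(-24, h(-5, q)) = 37*(-3/5) = -111/5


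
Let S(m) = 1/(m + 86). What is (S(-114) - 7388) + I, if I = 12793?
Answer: 151339/28 ≈ 5405.0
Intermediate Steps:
S(m) = 1/(86 + m)
(S(-114) - 7388) + I = (1/(86 - 114) - 7388) + 12793 = (1/(-28) - 7388) + 12793 = (-1/28 - 7388) + 12793 = -206865/28 + 12793 = 151339/28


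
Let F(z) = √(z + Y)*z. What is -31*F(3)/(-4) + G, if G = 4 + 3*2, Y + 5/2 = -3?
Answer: 10 + 93*I*√10/8 ≈ 10.0 + 36.761*I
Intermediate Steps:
Y = -11/2 (Y = -5/2 - 3 = -11/2 ≈ -5.5000)
G = 10 (G = 4 + 6 = 10)
F(z) = z*√(-11/2 + z) (F(z) = √(z - 11/2)*z = √(-11/2 + z)*z = z*√(-11/2 + z))
-31*F(3)/(-4) + G = -31*(½)*3*√(-22 + 4*3)/(-4) + 10 = -31*(½)*3*√(-22 + 12)*(-1)/4 + 10 = -31*(½)*3*√(-10)*(-1)/4 + 10 = -31*(½)*3*(I*√10)*(-1)/4 + 10 = -31*3*I*√10/2*(-1)/4 + 10 = -(-93)*I*√10/8 + 10 = 93*I*√10/8 + 10 = 10 + 93*I*√10/8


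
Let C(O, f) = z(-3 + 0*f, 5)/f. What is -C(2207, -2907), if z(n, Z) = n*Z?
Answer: -5/969 ≈ -0.0051600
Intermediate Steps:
z(n, Z) = Z*n
C(O, f) = -15/f (C(O, f) = (5*(-3 + 0*f))/f = (5*(-3 + 0))/f = (5*(-3))/f = -15/f)
-C(2207, -2907) = -(-15)/(-2907) = -(-15)*(-1)/2907 = -1*5/969 = -5/969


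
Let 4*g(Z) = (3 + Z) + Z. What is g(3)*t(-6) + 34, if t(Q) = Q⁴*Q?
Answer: -17462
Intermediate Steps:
t(Q) = Q⁵
g(Z) = ¾ + Z/2 (g(Z) = ((3 + Z) + Z)/4 = (3 + 2*Z)/4 = ¾ + Z/2)
g(3)*t(-6) + 34 = (¾ + (½)*3)*(-6)⁵ + 34 = (¾ + 3/2)*(-7776) + 34 = (9/4)*(-7776) + 34 = -17496 + 34 = -17462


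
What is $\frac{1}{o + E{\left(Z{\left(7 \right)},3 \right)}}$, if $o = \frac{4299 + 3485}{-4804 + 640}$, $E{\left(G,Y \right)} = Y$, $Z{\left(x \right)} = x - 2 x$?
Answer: $\frac{1041}{1177} \approx 0.88445$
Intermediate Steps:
$Z{\left(x \right)} = - x$
$o = - \frac{1946}{1041}$ ($o = \frac{7784}{-4164} = 7784 \left(- \frac{1}{4164}\right) = - \frac{1946}{1041} \approx -1.8694$)
$\frac{1}{o + E{\left(Z{\left(7 \right)},3 \right)}} = \frac{1}{- \frac{1946}{1041} + 3} = \frac{1}{\frac{1177}{1041}} = \frac{1041}{1177}$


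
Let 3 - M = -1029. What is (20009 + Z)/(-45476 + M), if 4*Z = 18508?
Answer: -6159/11111 ≈ -0.55432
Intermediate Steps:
Z = 4627 (Z = (1/4)*18508 = 4627)
M = 1032 (M = 3 - 1*(-1029) = 3 + 1029 = 1032)
(20009 + Z)/(-45476 + M) = (20009 + 4627)/(-45476 + 1032) = 24636/(-44444) = 24636*(-1/44444) = -6159/11111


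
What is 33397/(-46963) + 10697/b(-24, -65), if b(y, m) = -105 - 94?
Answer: -72715602/1335091 ≈ -54.465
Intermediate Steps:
b(y, m) = -199
33397/(-46963) + 10697/b(-24, -65) = 33397/(-46963) + 10697/(-199) = 33397*(-1/46963) + 10697*(-1/199) = -4771/6709 - 10697/199 = -72715602/1335091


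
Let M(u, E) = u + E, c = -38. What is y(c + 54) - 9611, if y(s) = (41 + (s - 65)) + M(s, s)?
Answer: -9587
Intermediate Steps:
M(u, E) = E + u
y(s) = -24 + 3*s (y(s) = (41 + (s - 65)) + (s + s) = (41 + (-65 + s)) + 2*s = (-24 + s) + 2*s = -24 + 3*s)
y(c + 54) - 9611 = (-24 + 3*(-38 + 54)) - 9611 = (-24 + 3*16) - 9611 = (-24 + 48) - 9611 = 24 - 9611 = -9587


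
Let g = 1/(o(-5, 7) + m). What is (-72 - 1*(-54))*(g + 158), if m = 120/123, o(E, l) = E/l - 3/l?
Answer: -21891/8 ≈ -2736.4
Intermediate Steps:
o(E, l) = -3/l + E/l
m = 40/41 (m = 120*(1/123) = 40/41 ≈ 0.97561)
g = -287/48 (g = 1/((-3 - 5)/7 + 40/41) = 1/((⅐)*(-8) + 40/41) = 1/(-8/7 + 40/41) = 1/(-48/287) = -287/48 ≈ -5.9792)
(-72 - 1*(-54))*(g + 158) = (-72 - 1*(-54))*(-287/48 + 158) = (-72 + 54)*(7297/48) = -18*7297/48 = -21891/8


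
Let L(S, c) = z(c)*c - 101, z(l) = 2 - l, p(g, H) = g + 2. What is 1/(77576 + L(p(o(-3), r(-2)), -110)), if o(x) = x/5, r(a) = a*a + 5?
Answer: 1/65155 ≈ 1.5348e-5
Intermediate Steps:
r(a) = 5 + a² (r(a) = a² + 5 = 5 + a²)
o(x) = x/5 (o(x) = x*(⅕) = x/5)
p(g, H) = 2 + g
L(S, c) = -101 + c*(2 - c) (L(S, c) = (2 - c)*c - 101 = c*(2 - c) - 101 = -101 + c*(2 - c))
1/(77576 + L(p(o(-3), r(-2)), -110)) = 1/(77576 + (-101 - 1*(-110)*(-2 - 110))) = 1/(77576 + (-101 - 1*(-110)*(-112))) = 1/(77576 + (-101 - 12320)) = 1/(77576 - 12421) = 1/65155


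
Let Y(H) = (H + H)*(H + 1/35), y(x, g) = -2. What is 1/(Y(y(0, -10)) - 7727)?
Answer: -35/270169 ≈ -0.00012955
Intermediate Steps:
Y(H) = 2*H*(1/35 + H) (Y(H) = (2*H)*(H + 1/35) = (2*H)*(1/35 + H) = 2*H*(1/35 + H))
1/(Y(y(0, -10)) - 7727) = 1/((2/35)*(-2)*(1 + 35*(-2)) - 7727) = 1/((2/35)*(-2)*(1 - 70) - 7727) = 1/((2/35)*(-2)*(-69) - 7727) = 1/(276/35 - 7727) = 1/(-270169/35) = -35/270169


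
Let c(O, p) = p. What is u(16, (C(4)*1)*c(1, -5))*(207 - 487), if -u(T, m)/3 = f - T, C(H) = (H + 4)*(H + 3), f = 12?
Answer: -3360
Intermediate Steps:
C(H) = (3 + H)*(4 + H) (C(H) = (4 + H)*(3 + H) = (3 + H)*(4 + H))
u(T, m) = -36 + 3*T (u(T, m) = -3*(12 - T) = -36 + 3*T)
u(16, (C(4)*1)*c(1, -5))*(207 - 487) = (-36 + 3*16)*(207 - 487) = (-36 + 48)*(-280) = 12*(-280) = -3360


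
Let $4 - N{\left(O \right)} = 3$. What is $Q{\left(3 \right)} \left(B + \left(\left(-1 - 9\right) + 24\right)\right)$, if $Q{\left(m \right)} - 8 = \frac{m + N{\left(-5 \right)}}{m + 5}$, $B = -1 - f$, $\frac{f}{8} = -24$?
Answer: $\frac{3485}{2} \approx 1742.5$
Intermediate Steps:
$f = -192$ ($f = 8 \left(-24\right) = -192$)
$N{\left(O \right)} = 1$ ($N{\left(O \right)} = 4 - 3 = 1$)
$B = 191$ ($B = -1 - -192 = -1 + 192 = 191$)
$Q{\left(m \right)} = 8 + \frac{1 + m}{5 + m}$ ($Q{\left(m \right)} = 8 + \frac{m + 1}{m + 5} = 8 + \frac{1 + m}{5 + m}$)
$Q{\left(3 \right)} \left(B + \left(\left(-1 - 9\right) + 24\right)\right) = \frac{41 + 9 \cdot 3}{5 + 3} \left(191 + \left(\left(-1 - 9\right) + 24\right)\right) = \frac{41 + 27}{8} \left(191 + \left(-10 + 24\right)\right) = \frac{1}{8} \cdot 68 \left(191 + 14\right) = \frac{17}{2} \cdot 205 = \frac{3485}{2}$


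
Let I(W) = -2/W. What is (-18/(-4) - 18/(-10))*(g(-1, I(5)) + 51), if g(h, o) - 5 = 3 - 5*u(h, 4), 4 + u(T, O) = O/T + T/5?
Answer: 630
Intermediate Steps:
u(T, O) = -4 + T/5 + O/T (u(T, O) = -4 + (O/T + T/5) = -4 + (T/5 + O/T) = -4 + T/5 + O/T)
g(h, o) = 28 - h - 20/h (g(h, o) = 5 + (3 - 5*(-4 + h/5 + 4/h)) = 5 + (3 - 5*(-4 + 4/h + h/5)) = 5 + (3 + (20 - h - 20/h)) = 5 + (23 - h - 20/h) = 28 - h - 20/h)
(-18/(-4) - 18/(-10))*(g(-1, I(5)) + 51) = (-18/(-4) - 18/(-10))*((28 - 1*(-1) - 20/(-1)) + 51) = (-18*(-¼) - 18*(-⅒))*((28 + 1 - 20*(-1)) + 51) = (9/2 + 9/5)*((28 + 1 + 20) + 51) = 63*(49 + 51)/10 = (63/10)*100 = 630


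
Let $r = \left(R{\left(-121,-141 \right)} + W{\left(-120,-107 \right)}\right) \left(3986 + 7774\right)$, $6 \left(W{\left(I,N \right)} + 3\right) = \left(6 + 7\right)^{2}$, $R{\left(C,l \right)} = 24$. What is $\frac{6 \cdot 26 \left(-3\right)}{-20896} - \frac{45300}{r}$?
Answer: $- \frac{844989}{15102584} \approx -0.05595$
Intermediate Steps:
$W{\left(I,N \right)} = \frac{151}{6}$ ($W{\left(I,N \right)} = -3 + \frac{\left(6 + 7\right)^{2}}{6} = -3 + \frac{13^{2}}{6} = -3 + \frac{1}{6} \cdot 169 = -3 + \frac{169}{6} = \frac{151}{6}$)
$r = 578200$ ($r = \left(24 + \frac{151}{6}\right) \left(3986 + 7774\right) = \frac{295}{6} \cdot 11760 = 578200$)
$\frac{6 \cdot 26 \left(-3\right)}{-20896} - \frac{45300}{r} = \frac{6 \cdot 26 \left(-3\right)}{-20896} - \frac{45300}{578200} = 156 \left(-3\right) \left(- \frac{1}{20896}\right) - \frac{453}{5782} = \left(-468\right) \left(- \frac{1}{20896}\right) - \frac{453}{5782} = \frac{117}{5224} - \frac{453}{5782} = - \frac{844989}{15102584}$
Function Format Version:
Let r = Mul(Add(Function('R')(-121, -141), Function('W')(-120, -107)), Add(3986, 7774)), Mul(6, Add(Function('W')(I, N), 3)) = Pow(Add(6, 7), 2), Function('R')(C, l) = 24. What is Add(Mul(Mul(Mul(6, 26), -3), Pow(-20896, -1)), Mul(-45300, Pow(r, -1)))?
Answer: Rational(-844989, 15102584) ≈ -0.055950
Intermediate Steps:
Function('W')(I, N) = Rational(151, 6) (Function('W')(I, N) = Add(-3, Mul(Rational(1, 6), Pow(Add(6, 7), 2))) = Add(-3, Mul(Rational(1, 6), Pow(13, 2))) = Add(-3, Mul(Rational(1, 6), 169)) = Add(-3, Rational(169, 6)) = Rational(151, 6))
r = 578200 (r = Mul(Add(24, Rational(151, 6)), Add(3986, 7774)) = Mul(Rational(295, 6), 11760) = 578200)
Add(Mul(Mul(Mul(6, 26), -3), Pow(-20896, -1)), Mul(-45300, Pow(r, -1))) = Add(Mul(Mul(Mul(6, 26), -3), Pow(-20896, -1)), Mul(-45300, Pow(578200, -1))) = Add(Mul(Mul(156, -3), Rational(-1, 20896)), Mul(-45300, Rational(1, 578200))) = Add(Mul(-468, Rational(-1, 20896)), Rational(-453, 5782)) = Add(Rational(117, 5224), Rational(-453, 5782)) = Rational(-844989, 15102584)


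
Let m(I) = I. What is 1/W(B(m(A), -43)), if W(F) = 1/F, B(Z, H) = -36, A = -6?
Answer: -36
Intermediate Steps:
1/W(B(m(A), -43)) = 1/(1/(-36)) = 1/(-1/36) = -36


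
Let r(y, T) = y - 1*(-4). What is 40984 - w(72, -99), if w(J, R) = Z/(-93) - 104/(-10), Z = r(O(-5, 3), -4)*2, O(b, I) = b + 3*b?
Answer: 19052564/465 ≈ 40973.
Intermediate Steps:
O(b, I) = 4*b
r(y, T) = 4 + y (r(y, T) = y + 4 = 4 + y)
Z = -32 (Z = (4 + 4*(-5))*2 = (4 - 20)*2 = -16*2 = -32)
w(J, R) = 4996/465 (w(J, R) = -32/(-93) - 104/(-10) = -32*(-1/93) - 104*(-⅒) = 32/93 + 52/5 = 4996/465)
40984 - w(72, -99) = 40984 - 1*4996/465 = 40984 - 4996/465 = 19052564/465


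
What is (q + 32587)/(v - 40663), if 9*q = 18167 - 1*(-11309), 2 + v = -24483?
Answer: -322759/586332 ≈ -0.55047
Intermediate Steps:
v = -24485 (v = -2 - 24483 = -24485)
q = 29476/9 (q = (18167 - 1*(-11309))/9 = (18167 + 11309)/9 = (⅑)*29476 = 29476/9 ≈ 3275.1)
(q + 32587)/(v - 40663) = (29476/9 + 32587)/(-24485 - 40663) = (322759/9)/(-65148) = (322759/9)*(-1/65148) = -322759/586332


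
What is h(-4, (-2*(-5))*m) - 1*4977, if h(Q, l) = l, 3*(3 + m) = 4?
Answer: -14981/3 ≈ -4993.7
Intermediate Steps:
m = -5/3 (m = -3 + (⅓)*4 = -3 + 4/3 = -5/3 ≈ -1.6667)
h(-4, (-2*(-5))*m) - 1*4977 = -2*(-5)*(-5/3) - 1*4977 = 10*(-5/3) - 4977 = -50/3 - 4977 = -14981/3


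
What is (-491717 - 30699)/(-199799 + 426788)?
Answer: -522416/226989 ≈ -2.3015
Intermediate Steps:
(-491717 - 30699)/(-199799 + 426788) = -522416/226989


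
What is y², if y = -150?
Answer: 22500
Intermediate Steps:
y² = (-150)² = 22500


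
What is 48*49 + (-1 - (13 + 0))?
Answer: 2338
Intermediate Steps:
48*49 + (-1 - (13 + 0)) = 2352 + (-1 - 1*13) = 2352 + (-1 - 13) = 2352 - 14 = 2338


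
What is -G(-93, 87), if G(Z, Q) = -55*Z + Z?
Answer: -5022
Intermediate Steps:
G(Z, Q) = -54*Z
-G(-93, 87) = -(-54)*(-93) = -1*5022 = -5022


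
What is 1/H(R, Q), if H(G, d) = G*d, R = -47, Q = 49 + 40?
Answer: -1/4183 ≈ -0.00023906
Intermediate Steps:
Q = 89
1/H(R, Q) = 1/(-47*89) = 1/(-4183) = -1/4183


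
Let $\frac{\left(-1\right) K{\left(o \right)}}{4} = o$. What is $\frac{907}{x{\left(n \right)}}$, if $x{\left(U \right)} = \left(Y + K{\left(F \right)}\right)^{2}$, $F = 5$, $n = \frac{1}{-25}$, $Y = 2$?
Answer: $\frac{907}{324} \approx 2.7994$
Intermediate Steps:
$n = - \frac{1}{25} \approx -0.04$
$K{\left(o \right)} = - 4 o$
$x{\left(U \right)} = 324$ ($x{\left(U \right)} = \left(2 - 20\right)^{2} = \left(-18\right)^{2} = 324$)
$\frac{907}{x{\left(n \right)}} = \frac{907}{324}$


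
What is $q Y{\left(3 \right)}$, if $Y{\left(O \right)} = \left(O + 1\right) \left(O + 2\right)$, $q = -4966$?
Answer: $-99320$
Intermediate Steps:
$Y{\left(O \right)} = \left(1 + O\right) \left(2 + O\right)$
$q Y{\left(3 \right)} = - 4966 \left(2 + 3^{2} + 3 \cdot 3\right) = - 4966 \left(2 + 9 + 9\right) = \left(-4966\right) 20 = -99320$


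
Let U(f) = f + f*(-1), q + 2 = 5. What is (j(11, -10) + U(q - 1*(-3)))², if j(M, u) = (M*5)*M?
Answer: 366025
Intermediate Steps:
q = 3 (q = -2 + 5 = 3)
j(M, u) = 5*M² (j(M, u) = (5*M)*M = 5*M²)
U(f) = 0 (U(f) = f - f = 0)
(j(11, -10) + U(q - 1*(-3)))² = (5*11² + 0)² = (5*121 + 0)² = (605 + 0)² = 605² = 366025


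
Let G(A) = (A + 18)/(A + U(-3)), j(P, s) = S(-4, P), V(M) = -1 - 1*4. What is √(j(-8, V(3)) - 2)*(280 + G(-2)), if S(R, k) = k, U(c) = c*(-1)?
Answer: 296*I*√10 ≈ 936.03*I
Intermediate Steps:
V(M) = -5 (V(M) = -1 - 4 = -5)
U(c) = -c
j(P, s) = P
G(A) = (18 + A)/(3 + A) (G(A) = (A + 18)/(A - 1*(-3)) = (18 + A)/(A + 3) = (18 + A)/(3 + A))
√(j(-8, V(3)) - 2)*(280 + G(-2)) = √(-8 - 2)*(280 + (18 - 2)/(3 - 2)) = √(-10)*(280 + 16/1) = (I*√10)*(280 + 1*16) = (I*√10)*(280 + 16) = (I*√10)*296 = 296*I*√10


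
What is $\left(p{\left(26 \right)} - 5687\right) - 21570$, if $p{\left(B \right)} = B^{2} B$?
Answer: $-9681$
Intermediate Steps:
$p{\left(B \right)} = B^{3}$
$\left(p{\left(26 \right)} - 5687\right) - 21570 = \left(26^{3} - 5687\right) - 21570 = \left(17576 - 5687\right) - 21570 = 11889 - 21570 = -9681$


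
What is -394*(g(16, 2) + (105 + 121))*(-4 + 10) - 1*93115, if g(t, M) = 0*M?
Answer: -627379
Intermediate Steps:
g(t, M) = 0
-394*(g(16, 2) + (105 + 121))*(-4 + 10) - 1*93115 = -394*(0 + (105 + 121))*(-4 + 10) - 1*93115 = -394*(0 + 226)*6 - 93115 = -89044*6 - 93115 = -394*1356 - 93115 = -534264 - 93115 = -627379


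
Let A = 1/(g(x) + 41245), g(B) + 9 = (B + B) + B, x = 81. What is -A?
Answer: -1/41479 ≈ -2.4109e-5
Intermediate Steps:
g(B) = -9 + 3*B (g(B) = -9 + ((B + B) + B) = -9 + (2*B + B) = -9 + 3*B)
A = 1/41479 (A = 1/((-9 + 3*81) + 41245) = 1/((-9 + 243) + 41245) = 1/(234 + 41245) = 1/41479 ≈ 2.4109e-5)
-A = -1*1/41479 = -1/41479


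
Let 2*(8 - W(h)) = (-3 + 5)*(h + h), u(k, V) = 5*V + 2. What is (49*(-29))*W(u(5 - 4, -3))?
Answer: -48314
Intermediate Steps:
u(k, V) = 2 + 5*V
W(h) = 8 - 2*h (W(h) = 8 - (-3 + 5)*(h + h)/2 = 8 - 2*h)
(49*(-29))*W(u(5 - 4, -3)) = (49*(-29))*(8 - 2*(2 + 5*(-3))) = -1421*(8 - 2*(2 - 15)) = -1421*(8 - 2*(-13)) = -1421*(8 + 26) = -1421*34 = -48314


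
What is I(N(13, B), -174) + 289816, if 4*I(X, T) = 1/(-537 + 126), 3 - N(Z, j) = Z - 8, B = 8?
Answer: 476457503/1644 ≈ 2.8982e+5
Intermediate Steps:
N(Z, j) = 11 - Z (N(Z, j) = 3 - (Z - 8) = 3 - (-8 + Z) = 3 + (8 - Z) = 11 - Z)
I(X, T) = -1/1644 (I(X, T) = 1/(4*(-537 + 126)) = (¼)/(-411) = (¼)*(-1/411) = -1/1644)
I(N(13, B), -174) + 289816 = -1/1644 + 289816 = 476457503/1644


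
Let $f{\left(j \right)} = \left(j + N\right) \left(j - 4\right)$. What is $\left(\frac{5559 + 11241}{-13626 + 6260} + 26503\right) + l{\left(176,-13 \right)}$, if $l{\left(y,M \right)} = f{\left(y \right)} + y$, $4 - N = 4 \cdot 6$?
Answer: $\frac{197072613}{3683} \approx 53509.0$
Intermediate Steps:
$N = -20$ ($N = 4 - 4 \cdot 6 = 4 - 24 = -20$)
$f{\left(j \right)} = \left(-20 + j\right) \left(-4 + j\right)$ ($f{\left(j \right)} = \left(j - 20\right) \left(j - 4\right) = \left(-20 + j\right) \left(-4 + j\right)$)
$l{\left(y,M \right)} = 80 + y^{2} - 23 y$ ($l{\left(y,M \right)} = \left(80 + y^{2} - 24 y\right) + y = 80 + y^{2} - 23 y$)
$\left(\frac{5559 + 11241}{-13626 + 6260} + 26503\right) + l{\left(176,-13 \right)} = \left(\frac{5559 + 11241}{-13626 + 6260} + 26503\right) + \left(80 + 176^{2} - 4048\right) = \left(\frac{16800}{-7366} + 26503\right) + \left(80 + 30976 - 4048\right) = \left(16800 \left(- \frac{1}{7366}\right) + 26503\right) + 27008 = \left(- \frac{8400}{3683} + 26503\right) + 27008 = \frac{97602149}{3683} + 27008 = \frac{197072613}{3683}$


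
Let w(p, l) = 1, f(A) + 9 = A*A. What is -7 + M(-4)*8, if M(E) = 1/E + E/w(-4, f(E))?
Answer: -41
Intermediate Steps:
f(A) = -9 + A² (f(A) = -9 + A*A = -9 + A²)
M(E) = E + 1/E (M(E) = 1/E + E/1 = 1/E + E*1 = 1/E + E = E + 1/E)
-7 + M(-4)*8 = -7 + (-4 + 1/(-4))*8 = -7 + (-4 - ¼)*8 = -7 - 17/4*8 = -7 - 34 = -41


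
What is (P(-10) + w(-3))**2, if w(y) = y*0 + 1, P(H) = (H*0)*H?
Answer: 1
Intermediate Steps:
P(H) = 0 (P(H) = 0*H = 0)
w(y) = 1 (w(y) = 0 + 1 = 1)
(P(-10) + w(-3))**2 = (0 + 1)**2 = 1**2 = 1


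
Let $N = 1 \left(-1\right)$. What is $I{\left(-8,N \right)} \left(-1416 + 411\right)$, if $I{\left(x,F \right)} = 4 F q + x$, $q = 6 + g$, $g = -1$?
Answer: $28140$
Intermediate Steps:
$q = 5$ ($q = 6 - 1 = 5$)
$N = -1$
$I{\left(x,F \right)} = x + 20 F$ ($I{\left(x,F \right)} = 4 F 5 + x = 20 F + x = x + 20 F$)
$I{\left(-8,N \right)} \left(-1416 + 411\right) = \left(-8 + 20 \left(-1\right)\right) \left(-1416 + 411\right) = \left(-8 - 20\right) \left(-1005\right) = \left(-28\right) \left(-1005\right) = 28140$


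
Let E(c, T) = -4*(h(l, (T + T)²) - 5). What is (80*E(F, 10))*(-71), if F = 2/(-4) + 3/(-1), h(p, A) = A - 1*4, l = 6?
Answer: 8883520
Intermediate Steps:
h(p, A) = -4 + A (h(p, A) = A - 4 = -4 + A)
F = -7/2 (F = 2*(-¼) + 3*(-1) = -½ - 3 = -7/2 ≈ -3.5000)
E(c, T) = 36 - 16*T² (E(c, T) = -4*((-4 + (T + T)²) - 5) = -4*((-4 + (2*T)²) - 5) = -4*((-4 + 4*T²) - 5) = -4*(-9 + 4*T²) = 36 - 16*T²)
(80*E(F, 10))*(-71) = (80*(36 - 16*10²))*(-71) = (80*(36 - 16*100))*(-71) = (80*(36 - 1600))*(-71) = (80*(-1564))*(-71) = -125120*(-71) = 8883520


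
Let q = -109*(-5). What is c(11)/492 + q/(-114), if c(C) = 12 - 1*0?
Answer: -22231/4674 ≈ -4.7563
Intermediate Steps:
q = 545
c(C) = 12 (c(C) = 12 + 0 = 12)
c(11)/492 + q/(-114) = 12/492 + 545/(-114) = 12*(1/492) + 545*(-1/114) = 1/41 - 545/114 = -22231/4674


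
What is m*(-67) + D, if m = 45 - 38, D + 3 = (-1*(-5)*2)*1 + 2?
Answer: -460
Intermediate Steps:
D = 9 (D = -3 + ((-1*(-5)*2)*1 + 2) = -3 + ((5*2)*1 + 2) = -3 + (10*1 + 2) = -3 + (10 + 2) = -3 + 12 = 9)
m = 7
m*(-67) + D = 7*(-67) + 9 = -469 + 9 = -460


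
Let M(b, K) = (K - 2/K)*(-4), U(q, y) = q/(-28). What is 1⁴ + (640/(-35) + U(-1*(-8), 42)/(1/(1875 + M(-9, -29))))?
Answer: -118971/203 ≈ -586.06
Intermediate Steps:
U(q, y) = -q/28 (U(q, y) = q*(-1/28) = -q/28)
M(b, K) = -4*K + 8/K
1⁴ + (640/(-35) + U(-1*(-8), 42)/(1/(1875 + M(-9, -29)))) = 1⁴ + (640/(-35) + (-(-1)*(-8)/28)/(1/(1875 + (-4*(-29) + 8/(-29))))) = 1 + (640*(-1/35) + (-1/28*8)/(1/(1875 + (116 + 8*(-1/29))))) = 1 + (-128/7 - 2/(7*(1/(1875 + (116 - 8/29))))) = 1 + (-128/7 - 2/(7*(1/(1875 + 3356/29)))) = 1 + (-128/7 - 2/(7*(1/(57731/29)))) = 1 + (-128/7 - 2/(7*29/57731)) = 1 + (-128/7 - 2/7*57731/29) = 1 + (-128/7 - 115462/203) = 1 - 119174/203 = -118971/203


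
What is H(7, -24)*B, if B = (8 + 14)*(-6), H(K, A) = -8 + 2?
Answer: 792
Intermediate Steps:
H(K, A) = -6
B = -132 (B = 22*(-6) = -132)
H(7, -24)*B = -6*(-132) = 792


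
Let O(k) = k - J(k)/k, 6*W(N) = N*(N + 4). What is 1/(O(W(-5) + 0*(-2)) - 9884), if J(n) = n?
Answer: -6/59305 ≈ -0.00010117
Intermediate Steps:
W(N) = N*(4 + N)/6 (W(N) = (N*(N + 4))/6 = (N*(4 + N))/6 = N*(4 + N)/6)
O(k) = -1 + k (O(k) = k - k/k = k - 1*1 = k - 1 = -1 + k)
1/(O(W(-5) + 0*(-2)) - 9884) = 1/((-1 + ((⅙)*(-5)*(4 - 5) + 0*(-2))) - 9884) = 1/((-1 + ((⅙)*(-5)*(-1) + 0)) - 9884) = 1/((-1 + (⅚ + 0)) - 9884) = 1/((-1 + ⅚) - 9884) = 1/(-⅙ - 9884) = 1/(-59305/6) = -6/59305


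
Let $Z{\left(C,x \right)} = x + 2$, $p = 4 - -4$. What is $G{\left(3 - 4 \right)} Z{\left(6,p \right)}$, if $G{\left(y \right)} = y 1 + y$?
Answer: $-20$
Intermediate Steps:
$G{\left(y \right)} = 2 y$ ($G{\left(y \right)} = y + y = 2 y$)
$p = 8$ ($p = 4 + 4 = 8$)
$Z{\left(C,x \right)} = 2 + x$
$G{\left(3 - 4 \right)} Z{\left(6,p \right)} = 2 \left(3 - 4\right) \left(2 + 8\right) = 2 \left(3 - 4\right) 10 = 2 \left(-1\right) 10 = \left(-2\right) 10 = -20$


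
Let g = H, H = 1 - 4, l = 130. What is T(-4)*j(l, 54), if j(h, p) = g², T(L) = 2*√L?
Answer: 36*I ≈ 36.0*I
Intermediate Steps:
H = -3
g = -3
j(h, p) = 9 (j(h, p) = (-3)² = 9)
T(-4)*j(l, 54) = (2*√(-4))*9 = (2*(2*I))*9 = (4*I)*9 = 36*I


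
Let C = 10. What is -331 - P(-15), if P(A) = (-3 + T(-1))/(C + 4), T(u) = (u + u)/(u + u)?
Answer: -2316/7 ≈ -330.86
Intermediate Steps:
T(u) = 1 (T(u) = (2*u)/((2*u)) = (2*u)*(1/(2*u)) = 1)
P(A) = -1/7 (P(A) = (-3 + 1)/(10 + 4) = -2/14 = -2*1/14 = -1/7)
-331 - P(-15) = -331 - 1*(-1/7) = -331 + 1/7 = -2316/7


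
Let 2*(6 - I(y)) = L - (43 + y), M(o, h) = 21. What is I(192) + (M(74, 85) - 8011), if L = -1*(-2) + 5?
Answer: -7870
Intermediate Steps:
L = 7 (L = 2 + 5 = 7)
I(y) = 24 + y/2 (I(y) = 6 - (7 - (43 + y))/2 = 6 - (7 + (-43 - y))/2 = 6 - (-36 - y)/2 = 6 + (18 + y/2) = 24 + y/2)
I(192) + (M(74, 85) - 8011) = (24 + (½)*192) + (21 - 8011) = (24 + 96) - 7990 = 120 - 7990 = -7870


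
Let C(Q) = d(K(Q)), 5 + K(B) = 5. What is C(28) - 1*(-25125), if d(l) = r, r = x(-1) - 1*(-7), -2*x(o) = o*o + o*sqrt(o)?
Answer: 50263/2 + I/2 ≈ 25132.0 + 0.5*I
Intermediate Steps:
x(o) = -o**2/2 - o**(3/2)/2 (x(o) = -(o*o + o*sqrt(o))/2 = -(o**2 + o**(3/2))/2 = -o**2/2 - o**(3/2)/2)
r = 13/2 + I/2 (r = (-1/2*(-1)**2 - (-1)*I/2) - 1*(-7) = (-1/2*1 - (-1)*I/2) + 7 = (-1/2 + I/2) + 7 = 13/2 + I/2 ≈ 6.5 + 0.5*I)
K(B) = 0 (K(B) = -5 + 5 = 0)
d(l) = 13/2 + I/2
C(Q) = 13/2 + I/2
C(28) - 1*(-25125) = (13/2 + I/2) - 1*(-25125) = (13/2 + I/2) + 25125 = 50263/2 + I/2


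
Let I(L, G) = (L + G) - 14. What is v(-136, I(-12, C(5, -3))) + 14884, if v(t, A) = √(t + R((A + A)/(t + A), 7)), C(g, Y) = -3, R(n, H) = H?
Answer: 14884 + I*√129 ≈ 14884.0 + 11.358*I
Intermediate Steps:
I(L, G) = -14 + G + L (I(L, G) = (G + L) - 14 = -14 + G + L)
v(t, A) = √(7 + t) (v(t, A) = √(t + 7) = √(7 + t))
v(-136, I(-12, C(5, -3))) + 14884 = √(7 - 136) + 14884 = √(-129) + 14884 = I*√129 + 14884 = 14884 + I*√129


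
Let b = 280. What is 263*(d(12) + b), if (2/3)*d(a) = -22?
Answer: 64961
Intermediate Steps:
d(a) = -33 (d(a) = (3/2)*(-22) = -33)
263*(d(12) + b) = 263*(-33 + 280) = 263*247 = 64961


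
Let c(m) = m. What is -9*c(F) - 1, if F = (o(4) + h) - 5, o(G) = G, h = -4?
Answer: 44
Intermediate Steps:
F = -5 (F = (4 - 4) - 5 = 0 - 5 = -5)
-9*c(F) - 1 = -9*(-5) - 1 = 45 - 1 = 44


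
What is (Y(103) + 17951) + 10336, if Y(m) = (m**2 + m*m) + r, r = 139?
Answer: 49644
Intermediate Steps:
Y(m) = 139 + 2*m**2 (Y(m) = (m**2 + m*m) + 139 = (m**2 + m**2) + 139 = 2*m**2 + 139 = 139 + 2*m**2)
(Y(103) + 17951) + 10336 = ((139 + 2*103**2) + 17951) + 10336 = ((139 + 2*10609) + 17951) + 10336 = ((139 + 21218) + 17951) + 10336 = (21357 + 17951) + 10336 = 39308 + 10336 = 49644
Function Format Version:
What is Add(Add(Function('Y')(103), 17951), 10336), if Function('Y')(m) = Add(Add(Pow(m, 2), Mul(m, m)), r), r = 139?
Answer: 49644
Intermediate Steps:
Function('Y')(m) = Add(139, Mul(2, Pow(m, 2))) (Function('Y')(m) = Add(Add(Pow(m, 2), Mul(m, m)), 139) = Add(Add(Pow(m, 2), Pow(m, 2)), 139) = Add(Mul(2, Pow(m, 2)), 139) = Add(139, Mul(2, Pow(m, 2))))
Add(Add(Function('Y')(103), 17951), 10336) = Add(Add(Add(139, Mul(2, Pow(103, 2))), 17951), 10336) = Add(Add(Add(139, Mul(2, 10609)), 17951), 10336) = Add(Add(Add(139, 21218), 17951), 10336) = Add(Add(21357, 17951), 10336) = Add(39308, 10336) = 49644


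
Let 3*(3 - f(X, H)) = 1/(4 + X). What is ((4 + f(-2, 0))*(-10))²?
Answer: 42025/9 ≈ 4669.4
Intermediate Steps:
f(X, H) = 3 - 1/(3*(4 + X))
((4 + f(-2, 0))*(-10))² = ((4 + (35 + 9*(-2))/(3*(4 - 2)))*(-10))² = ((4 + (⅓)*(35 - 18)/2)*(-10))² = ((4 + (⅓)*(½)*17)*(-10))² = ((4 + 17/6)*(-10))² = ((41/6)*(-10))² = (-205/3)² = 42025/9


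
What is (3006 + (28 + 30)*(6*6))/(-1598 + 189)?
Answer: -5094/1409 ≈ -3.6153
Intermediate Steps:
(3006 + (28 + 30)*(6*6))/(-1598 + 189) = (3006 + 58*36)/(-1409) = (3006 + 2088)*(-1/1409) = 5094*(-1/1409) = -5094/1409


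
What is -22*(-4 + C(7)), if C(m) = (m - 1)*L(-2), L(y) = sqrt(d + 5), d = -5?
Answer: 88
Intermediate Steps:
L(y) = 0 (L(y) = sqrt(-5 + 5) = sqrt(0) = 0)
C(m) = 0 (C(m) = (m - 1)*0 = (-1 + m)*0 = 0)
-22*(-4 + C(7)) = -22*(-4 + 0) = -22*(-4) = 88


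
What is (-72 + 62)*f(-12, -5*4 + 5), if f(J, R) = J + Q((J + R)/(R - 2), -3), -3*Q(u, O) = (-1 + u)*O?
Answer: 1940/17 ≈ 114.12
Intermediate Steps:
Q(u, O) = -O*(-1 + u)/3 (Q(u, O) = -(-1 + u)*O/3 = -O*(-1 + u)/3)
f(J, R) = -1 + J + (J + R)/(-2 + R) (f(J, R) = J + (⅓)*(-3)*(1 - (J + R)/(R - 2)) = J + (⅓)*(-3)*(1 - (J + R)/(-2 + R)) = J + (-1 + (J + R)/(-2 + R)) = -1 + J + (J + R)/(-2 + R))
(-72 + 62)*f(-12, -5*4 + 5) = (-72 + 62)*((2 - 1*(-12) - 12*(-5*4 + 5))/(-2 + (-5*4 + 5))) = -10*(2 + 12 - 12*(-20 + 5))/(-2 + (-20 + 5)) = -10*(2 + 12 - 12*(-15))/(-2 - 15) = -10*(2 + 12 + 180)/(-17) = -(-10)*194/17 = -10*(-194/17) = 1940/17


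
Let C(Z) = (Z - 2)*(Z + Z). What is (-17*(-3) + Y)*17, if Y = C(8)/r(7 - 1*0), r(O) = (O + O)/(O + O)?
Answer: 2499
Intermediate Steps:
C(Z) = 2*Z*(-2 + Z) (C(Z) = (-2 + Z)*(2*Z) = 2*Z*(-2 + Z))
r(O) = 1 (r(O) = (2*O)/((2*O)) = (2*O)*(1/(2*O)) = 1)
Y = 96 (Y = (2*8*(-2 + 8))/1 = (2*8*6)*1 = 96*1 = 96)
(-17*(-3) + Y)*17 = (-17*(-3) + 96)*17 = (51 + 96)*17 = 147*17 = 2499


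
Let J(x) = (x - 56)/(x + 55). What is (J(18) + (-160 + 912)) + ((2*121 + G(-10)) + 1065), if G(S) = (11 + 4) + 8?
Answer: 151948/73 ≈ 2081.5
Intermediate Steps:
J(x) = (-56 + x)/(55 + x)
G(S) = 23 (G(S) = 15 + 8 = 23)
(J(18) + (-160 + 912)) + ((2*121 + G(-10)) + 1065) = ((-56 + 18)/(55 + 18) + (-160 + 912)) + ((2*121 + 23) + 1065) = (-38/73 + 752) + ((242 + 23) + 1065) = ((1/73)*(-38) + 752) + (265 + 1065) = (-38/73 + 752) + 1330 = 54858/73 + 1330 = 151948/73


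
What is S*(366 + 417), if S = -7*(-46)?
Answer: 252126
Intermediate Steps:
S = 322
S*(366 + 417) = 322*(366 + 417) = 322*783 = 252126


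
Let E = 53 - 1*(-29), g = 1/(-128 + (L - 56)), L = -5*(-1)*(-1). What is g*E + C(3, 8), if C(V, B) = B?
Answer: 1430/189 ≈ 7.5661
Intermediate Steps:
L = -5 (L = 5*(-1) = -5)
g = -1/189 (g = 1/(-128 + (-5 - 56)) = 1/(-128 - 61) = 1/(-189) = -1/189 ≈ -0.0052910)
E = 82 (E = 53 + 29 = 82)
g*E + C(3, 8) = -1/189*82 + 8 = -82/189 + 8 = 1430/189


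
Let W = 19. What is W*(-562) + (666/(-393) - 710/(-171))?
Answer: -239142830/22401 ≈ -10676.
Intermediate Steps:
W*(-562) + (666/(-393) - 710/(-171)) = 19*(-562) + (666/(-393) - 710/(-171)) = -10678 + (666*(-1/393) - 710*(-1/171)) = -10678 + (-222/131 + 710/171) = -10678 + 55048/22401 = -239142830/22401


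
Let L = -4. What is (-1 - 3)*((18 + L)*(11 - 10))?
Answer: -56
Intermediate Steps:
(-1 - 3)*((18 + L)*(11 - 10)) = (-1 - 3)*((18 - 4)*(11 - 10)) = -56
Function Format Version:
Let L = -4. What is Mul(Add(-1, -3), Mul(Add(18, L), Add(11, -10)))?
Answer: -56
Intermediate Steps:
Mul(Add(-1, -3), Mul(Add(18, L), Add(11, -10))) = Mul(Add(-1, -3), Mul(Add(18, -4), Add(11, -10))) = Mul(-4, Mul(14, 1)) = Mul(-4, 14) = -56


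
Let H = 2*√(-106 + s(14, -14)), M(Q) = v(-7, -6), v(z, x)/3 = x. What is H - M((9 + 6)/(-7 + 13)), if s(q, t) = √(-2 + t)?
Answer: 18 + 2*√(-106 + 4*I) ≈ 18.388 + 20.595*I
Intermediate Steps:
v(z, x) = 3*x
M(Q) = -18 (M(Q) = 3*(-6) = -18)
H = 2*√(-106 + 4*I) (H = 2*√(-106 + √(-2 - 14)) = 2*√(-106 + √(-16)) = 2*√(-106 + 4*I) ≈ 0.38845 + 20.595*I)
H - M((9 + 6)/(-7 + 13)) = 2*√(-106 + 4*I) - 1*(-18) = 2*√(-106 + 4*I) + 18 = 18 + 2*√(-106 + 4*I)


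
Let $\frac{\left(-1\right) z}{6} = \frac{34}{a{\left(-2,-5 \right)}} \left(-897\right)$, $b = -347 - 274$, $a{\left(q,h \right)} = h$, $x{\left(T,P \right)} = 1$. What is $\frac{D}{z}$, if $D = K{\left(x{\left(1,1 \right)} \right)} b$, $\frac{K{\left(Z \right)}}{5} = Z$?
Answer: $\frac{75}{884} \approx 0.084842$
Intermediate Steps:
$K{\left(Z \right)} = 5 Z$
$b = -621$ ($b = -347 - 274 = -621$)
$D = -3105$ ($D = 5 \cdot 1 \left(-621\right) = 5 \left(-621\right) = -3105$)
$z = - \frac{182988}{5}$ ($z = - 6 \frac{34}{-5} \left(-897\right) = - 6 \cdot 34 \left(- \frac{1}{5}\right) \left(-897\right) = - 6 \left(\left(- \frac{34}{5}\right) \left(-897\right)\right) = \left(-6\right) \frac{30498}{5} = - \frac{182988}{5} \approx -36598.0$)
$\frac{D}{z} = - \frac{3105}{- \frac{182988}{5}} = \left(-3105\right) \left(- \frac{5}{182988}\right) = \frac{75}{884}$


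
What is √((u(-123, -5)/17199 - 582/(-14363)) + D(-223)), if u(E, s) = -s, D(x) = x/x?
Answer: √144022453606590/11763297 ≈ 1.0202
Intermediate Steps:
D(x) = 1
√((u(-123, -5)/17199 - 582/(-14363)) + D(-223)) = √((-1*(-5)/17199 - 582/(-14363)) + 1) = √((5*(1/17199) - 582*(-1/14363)) + 1) = √((5/17199 + 582/14363) + 1) = √(10081633/247029237 + 1) = √(257110870/247029237) = √144022453606590/11763297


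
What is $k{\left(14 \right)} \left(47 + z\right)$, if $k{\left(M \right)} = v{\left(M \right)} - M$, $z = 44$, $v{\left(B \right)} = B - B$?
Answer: $-1274$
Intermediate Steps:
$v{\left(B \right)} = 0$
$k{\left(M \right)} = - M$ ($k{\left(M \right)} = 0 - M = - M$)
$k{\left(14 \right)} \left(47 + z\right) = \left(-1\right) 14 \left(47 + 44\right) = \left(-14\right) 91 = -1274$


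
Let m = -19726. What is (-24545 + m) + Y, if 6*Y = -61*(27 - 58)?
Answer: -263735/6 ≈ -43956.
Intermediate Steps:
Y = 1891/6 (Y = (-61*(27 - 58))/6 = (-61*(-31))/6 = (1/6)*1891 = 1891/6 ≈ 315.17)
(-24545 + m) + Y = (-24545 - 19726) + 1891/6 = -44271 + 1891/6 = -263735/6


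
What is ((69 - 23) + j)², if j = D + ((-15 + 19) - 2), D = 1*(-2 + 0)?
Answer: 2116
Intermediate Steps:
D = -2 (D = 1*(-2) = -2)
j = 0 (j = -2 + ((-15 + 19) - 2) = -2 + (4 - 2) = -2 + 2 = 0)
((69 - 23) + j)² = ((69 - 23) + 0)² = (46 + 0)² = 46² = 2116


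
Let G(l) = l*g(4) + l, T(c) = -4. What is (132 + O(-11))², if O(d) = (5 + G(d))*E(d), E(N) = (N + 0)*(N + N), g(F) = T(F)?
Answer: 87011584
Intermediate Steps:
g(F) = -4
E(N) = 2*N² (E(N) = N*(2*N) = 2*N²)
G(l) = -3*l (G(l) = l*(-4) + l = -4*l + l = -3*l)
O(d) = 2*d²*(5 - 3*d) (O(d) = (5 - 3*d)*(2*d²) = 2*d²*(5 - 3*d))
(132 + O(-11))² = (132 + (-11)²*(10 - 6*(-11)))² = (132 + 121*(10 + 66))² = (132 + 121*76)² = (132 + 9196)² = 9328² = 87011584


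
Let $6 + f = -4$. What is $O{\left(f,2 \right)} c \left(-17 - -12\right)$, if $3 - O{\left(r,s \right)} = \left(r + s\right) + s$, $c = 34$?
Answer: $-1530$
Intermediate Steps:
$f = -10$ ($f = -6 - 4 = -10$)
$O{\left(r,s \right)} = 3 - r - 2 s$ ($O{\left(r,s \right)} = 3 - \left(\left(r + s\right) + s\right) = 3 - \left(r + 2 s\right) = 3 - r - 2 s$)
$O{\left(f,2 \right)} c \left(-17 - -12\right) = \left(3 - -10 - 4\right) 34 \left(-17 - -12\right) = \left(3 + 10 - 4\right) 34 \left(-17 + 12\right) = 9 \cdot 34 \left(-5\right) = 306 \left(-5\right) = -1530$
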